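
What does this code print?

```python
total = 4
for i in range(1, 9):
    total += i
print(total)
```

i=1: total = 4+1 = 5
i=2: total = 5+2 = 7
i=3: total = 7+3 = 10
i=4: total = 10+4 = 14
i=5: total = 14+5 = 19
i=6: total = 19+6 = 25
i=7: total = 25+7 = 32
i=8: total = 32+8 = 40

40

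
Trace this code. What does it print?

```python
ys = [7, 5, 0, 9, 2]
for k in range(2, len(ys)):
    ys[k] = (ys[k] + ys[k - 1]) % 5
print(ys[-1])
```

1

k=2: ys[2] = (0+5)%5 = 0 → [7, 5, 0, 9, 2]
k=3: ys[3] = (9+0)%5 = 4 → [7, 5, 0, 4, 2]
k=4: ys[4] = (2+4)%5 = 1 → [7, 5, 0, 4, 1]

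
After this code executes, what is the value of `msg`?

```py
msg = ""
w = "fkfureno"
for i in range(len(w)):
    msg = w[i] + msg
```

'onerufkf'

i=0: prepend 'f' → 'f'
i=1: prepend 'k' → 'kf'
i=2: prepend 'f' → 'fkf'
i=3: prepend 'u' → 'ufkf'
i=4: prepend 'r' → 'rufkf'
i=5: prepend 'e' → 'erufkf'
i=6: prepend 'n' → 'nerufkf'
i=7: prepend 'o' → 'onerufkf'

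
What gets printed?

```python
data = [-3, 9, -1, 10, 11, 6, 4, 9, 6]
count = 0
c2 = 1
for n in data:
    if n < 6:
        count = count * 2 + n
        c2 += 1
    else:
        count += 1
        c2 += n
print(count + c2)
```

57

n=-3: <6, count = 0*2+(-3) = -3; c2=2
n=9: not <6, count = (-3)+1 = -2; c2=11
n=-1: <6, count = (-2)*2+(-1) = -5; c2=12
n=10: not <6, count = (-5)+1 = -4; c2=22
n=11: not <6, count = (-4)+1 = -3; c2=33
n=6: not <6, count = (-3)+1 = -2; c2=39
n=4: <6, count = (-2)*2+4 = 0; c2=40
n=9: not <6, count = 0+1 = 1; c2=49
n=6: not <6, count = 1+1 = 2; c2=55
count+c2 = 2+55 = 57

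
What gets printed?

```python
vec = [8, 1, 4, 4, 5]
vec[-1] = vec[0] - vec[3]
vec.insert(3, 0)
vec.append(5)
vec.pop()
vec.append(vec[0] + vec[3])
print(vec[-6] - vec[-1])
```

vec[-1] = vec[0]-vec[3] = 8-4 = 4 → [8, 1, 4, 4, 4]
insert 0 at 3 → [8, 1, 4, 0, 4, 4]
append 5 → [8, 1, 4, 0, 4, 4, 5]
pop() removes 5 → [8, 1, 4, 0, 4, 4]
append vec[0]+vec[3] = 8+0 = 8 → [8, 1, 4, 0, 4, 4, 8]
vec[-6]-vec[-1] = 1-8 = -7

-7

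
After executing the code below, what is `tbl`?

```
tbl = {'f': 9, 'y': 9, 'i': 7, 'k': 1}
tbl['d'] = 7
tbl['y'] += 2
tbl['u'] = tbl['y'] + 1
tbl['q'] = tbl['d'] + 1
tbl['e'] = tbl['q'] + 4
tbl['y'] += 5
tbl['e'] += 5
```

tbl['d'] = 7 → {'f': 9, 'y': 9, 'i': 7, 'k': 1, 'd': 7}
tbl['y'] = 9+2 = 11 → {'f': 9, 'y': 11, 'i': 7, 'k': 1, 'd': 7}
tbl['u'] = tbl['y']+1 = 12 → {'f': 9, 'y': 11, 'i': 7, 'k': 1, 'd': 7, 'u': 12}
tbl['q'] = tbl['d']+1 = 8 → {'f': 9, 'y': 11, 'i': 7, 'k': 1, 'd': 7, 'u': 12, 'q': 8}
tbl['e'] = tbl['q']+4 = 12 → {'f': 9, 'y': 11, 'i': 7, 'k': 1, 'd': 7, 'u': 12, 'q': 8, 'e': 12}
tbl['y'] = 11+5 = 16 → {'f': 9, 'y': 16, 'i': 7, 'k': 1, 'd': 7, 'u': 12, 'q': 8, 'e': 12}
tbl['e'] = 12+5 = 17 → {'f': 9, 'y': 16, 'i': 7, 'k': 1, 'd': 7, 'u': 12, 'q': 8, 'e': 17}

{'f': 9, 'y': 16, 'i': 7, 'k': 1, 'd': 7, 'u': 12, 'q': 8, 'e': 17}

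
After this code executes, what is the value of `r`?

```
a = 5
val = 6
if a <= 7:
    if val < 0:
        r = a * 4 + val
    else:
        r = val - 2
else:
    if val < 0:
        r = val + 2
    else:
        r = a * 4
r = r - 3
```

a=5, val=6
a <= 7 is True; val < 0 is False
→ r = val - 2 = 4
r = 4-3 = 1

1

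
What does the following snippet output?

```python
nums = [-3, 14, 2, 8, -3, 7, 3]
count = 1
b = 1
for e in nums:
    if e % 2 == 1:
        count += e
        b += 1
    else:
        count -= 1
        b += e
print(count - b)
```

-27

e=-3: odd, count = 1+(-3) = -2; b=2
e=14: not odd, count = (-2)-1 = -3; b=16
e=2: not odd, count = (-3)-1 = -4; b=18
e=8: not odd, count = (-4)-1 = -5; b=26
e=-3: odd, count = (-5)+(-3) = -8; b=27
e=7: odd, count = (-8)+7 = -1; b=28
e=3: odd, count = (-1)+3 = 2; b=29
count-b = 2-29 = -27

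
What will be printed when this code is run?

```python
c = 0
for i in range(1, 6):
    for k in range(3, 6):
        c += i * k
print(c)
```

i=1,k=3: c = 0+3 = 3
i=1,k=4: c = 3+4 = 7
i=1,k=5: c = 7+5 = 12
i=2,k=3: c = 12+6 = 18
i=2,k=4: c = 18+8 = 26
i=2,k=5: c = 26+10 = 36
i=3,k=3: c = 36+9 = 45
i=3,k=4: c = 45+12 = 57
i=3,k=5: c = 57+15 = 72
i=4,k=3: c = 72+12 = 84
i=4,k=4: c = 84+16 = 100
i=4,k=5: c = 100+20 = 120
i=5,k=3: c = 120+15 = 135
i=5,k=4: c = 135+20 = 155
i=5,k=5: c = 155+25 = 180

180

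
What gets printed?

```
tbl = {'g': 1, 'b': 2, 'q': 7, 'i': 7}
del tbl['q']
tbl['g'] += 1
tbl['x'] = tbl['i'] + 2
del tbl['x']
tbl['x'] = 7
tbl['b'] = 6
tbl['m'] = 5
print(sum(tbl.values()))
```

27

del 'q' → {'g': 1, 'b': 2, 'i': 7}
tbl['g'] = 1+1 = 2 → {'g': 2, 'b': 2, 'i': 7}
tbl['x'] = tbl['i']+2 = 9 → {'g': 2, 'b': 2, 'i': 7, 'x': 9}
del 'x' → {'g': 2, 'b': 2, 'i': 7}
tbl['x'] = 7 → {'g': 2, 'b': 2, 'i': 7, 'x': 7}
tbl['b'] = 6 → {'g': 2, 'b': 6, 'i': 7, 'x': 7}
tbl['m'] = 5 → {'g': 2, 'b': 6, 'i': 7, 'x': 7, 'm': 5}
sum of values = 27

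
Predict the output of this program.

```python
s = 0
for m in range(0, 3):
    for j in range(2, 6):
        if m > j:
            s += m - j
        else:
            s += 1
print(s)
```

12

m=0,j=2: not 0>2, s = 0+1 = 1
m=0,j=3: not 0>3, s = 1+1 = 2
m=0,j=4: not 0>4, s = 2+1 = 3
m=0,j=5: not 0>5, s = 3+1 = 4
m=1,j=2: not 1>2, s = 4+1 = 5
m=1,j=3: not 1>3, s = 5+1 = 6
m=1,j=4: not 1>4, s = 6+1 = 7
m=1,j=5: not 1>5, s = 7+1 = 8
m=2,j=2: not 2>2, s = 8+1 = 9
m=2,j=3: not 2>3, s = 9+1 = 10
m=2,j=4: not 2>4, s = 10+1 = 11
m=2,j=5: not 2>5, s = 11+1 = 12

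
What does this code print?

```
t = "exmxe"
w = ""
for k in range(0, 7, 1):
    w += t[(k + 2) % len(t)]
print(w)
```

mxeexmx

k=0: add t[2]='m' → 'm'
k=1: add t[3]='x' → 'mx'
k=2: add t[4]='e' → 'mxe'
k=3: add t[0]='e' → 'mxee'
k=4: add t[1]='x' → 'mxeex'
k=5: add t[2]='m' → 'mxeexm'
k=6: add t[3]='x' → 'mxeexmx'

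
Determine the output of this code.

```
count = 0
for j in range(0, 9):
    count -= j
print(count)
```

-36

j=0: count = 0-0 = 0
j=1: count = 0-1 = -1
j=2: count = (-1)-2 = -3
j=3: count = (-3)-3 = -6
j=4: count = (-6)-4 = -10
j=5: count = (-10)-5 = -15
j=6: count = (-15)-6 = -21
j=7: count = (-21)-7 = -28
j=8: count = (-28)-8 = -36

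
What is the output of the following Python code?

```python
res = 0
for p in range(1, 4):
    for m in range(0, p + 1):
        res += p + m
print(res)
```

p=1,m=0: res = 0+1 = 1
p=1,m=1: res = 1+2 = 3
p=2,m=0: res = 3+2 = 5
p=2,m=1: res = 5+3 = 8
p=2,m=2: res = 8+4 = 12
p=3,m=0: res = 12+3 = 15
p=3,m=1: res = 15+4 = 19
p=3,m=2: res = 19+5 = 24
p=3,m=3: res = 24+6 = 30

30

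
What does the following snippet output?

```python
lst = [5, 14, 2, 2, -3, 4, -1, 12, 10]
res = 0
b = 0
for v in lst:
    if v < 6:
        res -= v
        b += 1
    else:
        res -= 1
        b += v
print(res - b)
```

v=5: <6, res = 0-5 = -5; b=1
v=14: not <6, res = (-5)-1 = -6; b=15
v=2: <6, res = (-6)-2 = -8; b=16
v=2: <6, res = (-8)-2 = -10; b=17
v=-3: <6, res = (-10)-(-3) = -7; b=18
v=4: <6, res = (-7)-4 = -11; b=19
v=-1: <6, res = (-11)-(-1) = -10; b=20
v=12: not <6, res = (-10)-1 = -11; b=32
v=10: not <6, res = (-11)-1 = -12; b=42
res-b = (-12)-42 = -54

-54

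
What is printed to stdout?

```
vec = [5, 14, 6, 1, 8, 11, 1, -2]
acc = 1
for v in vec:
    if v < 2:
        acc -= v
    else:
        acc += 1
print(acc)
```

6

v=5: not <2, acc = 1+1 = 2
v=14: not <2, acc = 2+1 = 3
v=6: not <2, acc = 3+1 = 4
v=1: <2, acc = 4-1 = 3
v=8: not <2, acc = 3+1 = 4
v=11: not <2, acc = 4+1 = 5
v=1: <2, acc = 5-1 = 4
v=-2: <2, acc = 4-(-2) = 6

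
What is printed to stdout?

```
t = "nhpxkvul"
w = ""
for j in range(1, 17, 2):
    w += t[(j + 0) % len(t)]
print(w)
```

j=1: add t[1]='h' → 'h'
j=3: add t[3]='x' → 'hx'
j=5: add t[5]='v' → 'hxv'
j=7: add t[7]='l' → 'hxvl'
j=9: add t[1]='h' → 'hxvlh'
j=11: add t[3]='x' → 'hxvlhx'
j=13: add t[5]='v' → 'hxvlhxv'
j=15: add t[7]='l' → 'hxvlhxvl'

hxvlhxvl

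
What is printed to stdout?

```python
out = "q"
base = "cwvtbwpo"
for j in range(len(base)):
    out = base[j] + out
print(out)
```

opwbtvwcq

j=0: prepend 'c' → 'cq'
j=1: prepend 'w' → 'wcq'
j=2: prepend 'v' → 'vwcq'
j=3: prepend 't' → 'tvwcq'
j=4: prepend 'b' → 'btvwcq'
j=5: prepend 'w' → 'wbtvwcq'
j=6: prepend 'p' → 'pwbtvwcq'
j=7: prepend 'o' → 'opwbtvwcq'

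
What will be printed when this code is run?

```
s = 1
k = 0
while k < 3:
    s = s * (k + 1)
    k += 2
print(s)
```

3

k=0: s = 1*1 = 1
k=2: s = 1*3 = 3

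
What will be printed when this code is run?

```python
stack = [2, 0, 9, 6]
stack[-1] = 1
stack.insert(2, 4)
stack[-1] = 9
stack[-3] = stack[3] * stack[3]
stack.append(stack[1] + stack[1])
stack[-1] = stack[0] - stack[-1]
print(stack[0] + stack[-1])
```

stack[-1] = 1 → [2, 0, 9, 1]
insert 4 at 2 → [2, 0, 4, 9, 1]
stack[-1] = 9 → [2, 0, 4, 9, 9]
stack[-3] = stack[3]*stack[3] = 9*9 = 81 → [2, 0, 81, 9, 9]
append stack[1]+stack[1] = 0+0 = 0 → [2, 0, 81, 9, 9, 0]
stack[-1] = stack[0]-stack[-1] = 2-0 = 2 → [2, 0, 81, 9, 9, 2]
stack[0]+stack[-1] = 2+2 = 4

4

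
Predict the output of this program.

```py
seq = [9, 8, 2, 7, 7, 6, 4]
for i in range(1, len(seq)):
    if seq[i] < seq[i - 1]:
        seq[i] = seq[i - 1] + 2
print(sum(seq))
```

105

i=1: 8<9, seq[1] = 9+2 = 11 → [9, 11, 2, 7, 7, 6, 4]
i=2: 2<11, seq[2] = 11+2 = 13 → [9, 11, 13, 7, 7, 6, 4]
i=3: 7<13, seq[3] = 13+2 = 15 → [9, 11, 13, 15, 7, 6, 4]
i=4: 7<15, seq[4] = 15+2 = 17 → [9, 11, 13, 15, 17, 6, 4]
i=5: 6<17, seq[5] = 17+2 = 19 → [9, 11, 13, 15, 17, 19, 4]
i=6: 4<19, seq[6] = 19+2 = 21 → [9, 11, 13, 15, 17, 19, 21]
sum = 105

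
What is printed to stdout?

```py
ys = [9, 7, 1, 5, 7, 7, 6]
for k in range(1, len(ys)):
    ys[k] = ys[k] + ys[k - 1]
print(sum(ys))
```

k=1: ys[1] = 7+9 = 16 → [9, 16, 1, 5, 7, 7, 6]
k=2: ys[2] = 1+16 = 17 → [9, 16, 17, 5, 7, 7, 6]
k=3: ys[3] = 5+17 = 22 → [9, 16, 17, 22, 7, 7, 6]
k=4: ys[4] = 7+22 = 29 → [9, 16, 17, 22, 29, 7, 6]
k=5: ys[5] = 7+29 = 36 → [9, 16, 17, 22, 29, 36, 6]
k=6: ys[6] = 6+36 = 42 → [9, 16, 17, 22, 29, 36, 42]
sum = 171

171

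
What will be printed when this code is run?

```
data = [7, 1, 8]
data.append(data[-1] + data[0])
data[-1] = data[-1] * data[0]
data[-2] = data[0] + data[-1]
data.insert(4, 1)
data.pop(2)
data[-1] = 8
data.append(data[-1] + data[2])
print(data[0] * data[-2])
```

56

append data[-1]+data[0] = 8+7 = 15 → [7, 1, 8, 15]
data[-1] = data[-1]*data[0] = 15*7 = 105 → [7, 1, 8, 105]
data[-2] = data[0]+data[-1] = 7+105 = 112 → [7, 1, 112, 105]
insert 1 at 4 → [7, 1, 112, 105, 1]
pop(2) removes 112 → [7, 1, 105, 1]
data[-1] = 8 → [7, 1, 105, 8]
append data[-1]+data[2] = 8+105 = 113 → [7, 1, 105, 8, 113]
data[0]*data[-2] = 7*8 = 56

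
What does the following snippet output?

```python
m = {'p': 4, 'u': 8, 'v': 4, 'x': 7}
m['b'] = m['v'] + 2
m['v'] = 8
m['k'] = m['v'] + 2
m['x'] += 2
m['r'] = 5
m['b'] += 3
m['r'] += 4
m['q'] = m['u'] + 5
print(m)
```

{'p': 4, 'u': 8, 'v': 8, 'x': 9, 'b': 9, 'k': 10, 'r': 9, 'q': 13}

m['b'] = m['v']+2 = 6 → {'p': 4, 'u': 8, 'v': 4, 'x': 7, 'b': 6}
m['v'] = 8 → {'p': 4, 'u': 8, 'v': 8, 'x': 7, 'b': 6}
m['k'] = m['v']+2 = 10 → {'p': 4, 'u': 8, 'v': 8, 'x': 7, 'b': 6, 'k': 10}
m['x'] = 7+2 = 9 → {'p': 4, 'u': 8, 'v': 8, 'x': 9, 'b': 6, 'k': 10}
m['r'] = 5 → {'p': 4, 'u': 8, 'v': 8, 'x': 9, 'b': 6, 'k': 10, 'r': 5}
m['b'] = 6+3 = 9 → {'p': 4, 'u': 8, 'v': 8, 'x': 9, 'b': 9, 'k': 10, 'r': 5}
m['r'] = 5+4 = 9 → {'p': 4, 'u': 8, 'v': 8, 'x': 9, 'b': 9, 'k': 10, 'r': 9}
m['q'] = m['u']+5 = 13 → {'p': 4, 'u': 8, 'v': 8, 'x': 9, 'b': 9, 'k': 10, 'r': 9, 'q': 13}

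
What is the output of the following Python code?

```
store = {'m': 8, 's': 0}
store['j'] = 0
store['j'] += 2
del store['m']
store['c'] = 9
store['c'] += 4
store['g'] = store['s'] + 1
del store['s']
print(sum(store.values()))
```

16

store['j'] = 0 → {'m': 8, 's': 0, 'j': 0}
store['j'] = 0+2 = 2 → {'m': 8, 's': 0, 'j': 2}
del 'm' → {'s': 0, 'j': 2}
store['c'] = 9 → {'s': 0, 'j': 2, 'c': 9}
store['c'] = 9+4 = 13 → {'s': 0, 'j': 2, 'c': 13}
store['g'] = store['s']+1 = 1 → {'s': 0, 'j': 2, 'c': 13, 'g': 1}
del 's' → {'j': 2, 'c': 13, 'g': 1}
sum of values = 16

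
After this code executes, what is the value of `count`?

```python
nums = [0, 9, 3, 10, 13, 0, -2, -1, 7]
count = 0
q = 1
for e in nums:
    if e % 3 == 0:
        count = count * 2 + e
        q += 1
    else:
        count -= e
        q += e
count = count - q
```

-40

e=0: %3==0, count = 0*2+0 = 0; q=2
e=9: %3==0, count = 0*2+9 = 9; q=3
e=3: %3==0, count = 9*2+3 = 21; q=4
e=10: not %3==0, count = 21-10 = 11; q=14
e=13: not %3==0, count = 11-13 = -2; q=27
e=0: %3==0, count = (-2)*2+0 = -4; q=28
e=-2: not %3==0, count = (-4)-(-2) = -2; q=26
e=-1: not %3==0, count = (-2)-(-1) = -1; q=25
e=7: not %3==0, count = (-1)-7 = -8; q=32
count-q = (-8)-32 = -40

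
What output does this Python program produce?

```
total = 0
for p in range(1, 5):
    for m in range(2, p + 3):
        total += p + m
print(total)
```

88

p=1,m=2: total = 0+3 = 3
p=1,m=3: total = 3+4 = 7
p=2,m=2: total = 7+4 = 11
p=2,m=3: total = 11+5 = 16
p=2,m=4: total = 16+6 = 22
p=3,m=2: total = 22+5 = 27
p=3,m=3: total = 27+6 = 33
p=3,m=4: total = 33+7 = 40
p=3,m=5: total = 40+8 = 48
p=4,m=2: total = 48+6 = 54
p=4,m=3: total = 54+7 = 61
p=4,m=4: total = 61+8 = 69
p=4,m=5: total = 69+9 = 78
p=4,m=6: total = 78+10 = 88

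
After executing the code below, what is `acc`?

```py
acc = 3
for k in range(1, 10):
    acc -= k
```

-42

k=1: acc = 3-1 = 2
k=2: acc = 2-2 = 0
k=3: acc = 0-3 = -3
k=4: acc = (-3)-4 = -7
k=5: acc = (-7)-5 = -12
k=6: acc = (-12)-6 = -18
k=7: acc = (-18)-7 = -25
k=8: acc = (-25)-8 = -33
k=9: acc = (-33)-9 = -42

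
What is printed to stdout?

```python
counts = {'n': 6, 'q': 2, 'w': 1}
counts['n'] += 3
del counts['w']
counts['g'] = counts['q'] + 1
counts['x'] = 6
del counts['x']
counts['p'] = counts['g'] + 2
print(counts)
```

{'n': 9, 'q': 2, 'g': 3, 'p': 5}

counts['n'] = 6+3 = 9 → {'n': 9, 'q': 2, 'w': 1}
del 'w' → {'n': 9, 'q': 2}
counts['g'] = counts['q']+1 = 3 → {'n': 9, 'q': 2, 'g': 3}
counts['x'] = 6 → {'n': 9, 'q': 2, 'g': 3, 'x': 6}
del 'x' → {'n': 9, 'q': 2, 'g': 3}
counts['p'] = counts['g']+2 = 5 → {'n': 9, 'q': 2, 'g': 3, 'p': 5}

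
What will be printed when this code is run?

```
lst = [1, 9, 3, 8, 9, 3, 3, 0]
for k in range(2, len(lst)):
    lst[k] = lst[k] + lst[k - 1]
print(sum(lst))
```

k=2: lst[2] = 3+9 = 12 → [1, 9, 12, 8, 9, 3, 3, 0]
k=3: lst[3] = 8+12 = 20 → [1, 9, 12, 20, 9, 3, 3, 0]
k=4: lst[4] = 9+20 = 29 → [1, 9, 12, 20, 29, 3, 3, 0]
k=5: lst[5] = 3+29 = 32 → [1, 9, 12, 20, 29, 32, 3, 0]
k=6: lst[6] = 3+32 = 35 → [1, 9, 12, 20, 29, 32, 35, 0]
k=7: lst[7] = 0+35 = 35 → [1, 9, 12, 20, 29, 32, 35, 35]
sum = 173

173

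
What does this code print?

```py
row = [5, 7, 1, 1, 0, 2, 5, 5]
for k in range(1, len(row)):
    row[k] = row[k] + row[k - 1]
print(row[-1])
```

k=1: row[1] = 7+5 = 12 → [5, 12, 1, 1, 0, 2, 5, 5]
k=2: row[2] = 1+12 = 13 → [5, 12, 13, 1, 0, 2, 5, 5]
k=3: row[3] = 1+13 = 14 → [5, 12, 13, 14, 0, 2, 5, 5]
k=4: row[4] = 0+14 = 14 → [5, 12, 13, 14, 14, 2, 5, 5]
k=5: row[5] = 2+14 = 16 → [5, 12, 13, 14, 14, 16, 5, 5]
k=6: row[6] = 5+16 = 21 → [5, 12, 13, 14, 14, 16, 21, 5]
k=7: row[7] = 5+21 = 26 → [5, 12, 13, 14, 14, 16, 21, 26]

26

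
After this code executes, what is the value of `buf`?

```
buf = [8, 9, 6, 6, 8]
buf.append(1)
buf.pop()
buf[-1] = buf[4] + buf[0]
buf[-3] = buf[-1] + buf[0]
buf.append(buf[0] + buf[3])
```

[8, 9, 24, 6, 16, 14]

append 1 → [8, 9, 6, 6, 8, 1]
pop() removes 1 → [8, 9, 6, 6, 8]
buf[-1] = buf[4]+buf[0] = 8+8 = 16 → [8, 9, 6, 6, 16]
buf[-3] = buf[-1]+buf[0] = 16+8 = 24 → [8, 9, 24, 6, 16]
append buf[0]+buf[3] = 8+6 = 14 → [8, 9, 24, 6, 16, 14]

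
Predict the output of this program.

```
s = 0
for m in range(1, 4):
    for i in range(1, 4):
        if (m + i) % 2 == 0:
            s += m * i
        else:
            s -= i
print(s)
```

12

m=1,i=1: even sum, s = 0+1 = 1
m=1,i=2: odd sum, s = 1-2 = -1
m=1,i=3: even sum, s = (-1)+3 = 2
m=2,i=1: odd sum, s = 2-1 = 1
m=2,i=2: even sum, s = 1+4 = 5
m=2,i=3: odd sum, s = 5-3 = 2
m=3,i=1: even sum, s = 2+3 = 5
m=3,i=2: odd sum, s = 5-2 = 3
m=3,i=3: even sum, s = 3+9 = 12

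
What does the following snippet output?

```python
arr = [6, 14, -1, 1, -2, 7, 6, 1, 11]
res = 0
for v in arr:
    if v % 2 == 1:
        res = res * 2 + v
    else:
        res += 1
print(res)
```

v=6: not odd, res = 0+1 = 1
v=14: not odd, res = 1+1 = 2
v=-1: odd, res = 2*2+(-1) = 3
v=1: odd, res = 3*2+1 = 7
v=-2: not odd, res = 7+1 = 8
v=7: odd, res = 8*2+7 = 23
v=6: not odd, res = 23+1 = 24
v=1: odd, res = 24*2+1 = 49
v=11: odd, res = 49*2+11 = 109

109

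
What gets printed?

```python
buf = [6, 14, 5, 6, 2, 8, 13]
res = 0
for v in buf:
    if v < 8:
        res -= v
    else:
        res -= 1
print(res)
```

-22

v=6: <8, res = 0-6 = -6
v=14: not <8, res = (-6)-1 = -7
v=5: <8, res = (-7)-5 = -12
v=6: <8, res = (-12)-6 = -18
v=2: <8, res = (-18)-2 = -20
v=8: not <8, res = (-20)-1 = -21
v=13: not <8, res = (-21)-1 = -22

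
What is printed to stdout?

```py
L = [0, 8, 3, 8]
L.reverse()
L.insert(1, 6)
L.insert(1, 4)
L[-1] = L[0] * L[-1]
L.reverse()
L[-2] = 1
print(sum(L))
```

reverse → [8, 3, 8, 0]
insert 6 at 1 → [8, 6, 3, 8, 0]
insert 4 at 1 → [8, 4, 6, 3, 8, 0]
L[-1] = L[0]*L[-1] = 8*0 = 0 → [8, 4, 6, 3, 8, 0]
reverse → [0, 8, 3, 6, 4, 8]
L[-2] = 1 → [0, 8, 3, 6, 1, 8]
sum = 26

26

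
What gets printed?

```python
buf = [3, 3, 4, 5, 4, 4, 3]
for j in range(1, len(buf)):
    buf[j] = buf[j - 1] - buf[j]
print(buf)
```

[3, 0, -4, -9, -13, -17, -20]

j=1: buf[1] = 3-3 = 0 → [3, 0, 4, 5, 4, 4, 3]
j=2: buf[2] = 0-4 = -4 → [3, 0, -4, 5, 4, 4, 3]
j=3: buf[3] = (-4)-5 = -9 → [3, 0, -4, -9, 4, 4, 3]
j=4: buf[4] = (-9)-4 = -13 → [3, 0, -4, -9, -13, 4, 3]
j=5: buf[5] = (-13)-4 = -17 → [3, 0, -4, -9, -13, -17, 3]
j=6: buf[6] = (-17)-3 = -20 → [3, 0, -4, -9, -13, -17, -20]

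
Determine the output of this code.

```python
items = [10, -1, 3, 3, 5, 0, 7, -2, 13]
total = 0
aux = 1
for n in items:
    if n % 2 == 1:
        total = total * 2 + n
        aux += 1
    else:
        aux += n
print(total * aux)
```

n=10: not odd; aux=11
n=-1: odd, total = 0*2+(-1) = -1; aux=12
n=3: odd, total = (-1)*2+3 = 1; aux=13
n=3: odd, total = 1*2+3 = 5; aux=14
n=5: odd, total = 5*2+5 = 15; aux=15
n=0: not odd; aux=15
n=7: odd, total = 15*2+7 = 37; aux=16
n=-2: not odd; aux=14
n=13: odd, total = 37*2+13 = 87; aux=15
total*aux = 87*15 = 1305

1305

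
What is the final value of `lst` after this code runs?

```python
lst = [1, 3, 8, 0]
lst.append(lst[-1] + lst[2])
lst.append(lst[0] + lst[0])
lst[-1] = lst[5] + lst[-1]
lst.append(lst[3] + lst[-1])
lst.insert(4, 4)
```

[1, 3, 8, 0, 4, 8, 4, 4]

append lst[-1]+lst[2] = 0+8 = 8 → [1, 3, 8, 0, 8]
append lst[0]+lst[0] = 1+1 = 2 → [1, 3, 8, 0, 8, 2]
lst[-1] = lst[5]+lst[-1] = 2+2 = 4 → [1, 3, 8, 0, 8, 4]
append lst[3]+lst[-1] = 0+4 = 4 → [1, 3, 8, 0, 8, 4, 4]
insert 4 at 4 → [1, 3, 8, 0, 4, 8, 4, 4]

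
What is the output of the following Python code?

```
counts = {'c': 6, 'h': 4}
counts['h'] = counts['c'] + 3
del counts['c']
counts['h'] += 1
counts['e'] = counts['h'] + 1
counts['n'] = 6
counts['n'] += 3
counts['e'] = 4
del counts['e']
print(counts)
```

{'h': 10, 'n': 9}

counts['h'] = counts['c']+3 = 9 → {'c': 6, 'h': 9}
del 'c' → {'h': 9}
counts['h'] = 9+1 = 10 → {'h': 10}
counts['e'] = counts['h']+1 = 11 → {'h': 10, 'e': 11}
counts['n'] = 6 → {'h': 10, 'e': 11, 'n': 6}
counts['n'] = 6+3 = 9 → {'h': 10, 'e': 11, 'n': 9}
counts['e'] = 4 → {'h': 10, 'e': 4, 'n': 9}
del 'e' → {'h': 10, 'n': 9}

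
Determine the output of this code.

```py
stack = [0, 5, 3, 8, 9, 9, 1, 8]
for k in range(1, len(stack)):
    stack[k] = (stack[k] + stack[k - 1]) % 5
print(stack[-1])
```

3

k=1: stack[1] = (5+0)%5 = 0 → [0, 0, 3, 8, 9, 9, 1, 8]
k=2: stack[2] = (3+0)%5 = 3 → [0, 0, 3, 8, 9, 9, 1, 8]
k=3: stack[3] = (8+3)%5 = 1 → [0, 0, 3, 1, 9, 9, 1, 8]
k=4: stack[4] = (9+1)%5 = 0 → [0, 0, 3, 1, 0, 9, 1, 8]
k=5: stack[5] = (9+0)%5 = 4 → [0, 0, 3, 1, 0, 4, 1, 8]
k=6: stack[6] = (1+4)%5 = 0 → [0, 0, 3, 1, 0, 4, 0, 8]
k=7: stack[7] = (8+0)%5 = 3 → [0, 0, 3, 1, 0, 4, 0, 3]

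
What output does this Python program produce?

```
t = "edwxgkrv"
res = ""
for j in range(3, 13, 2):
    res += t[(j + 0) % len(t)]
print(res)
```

j=3: add t[3]='x' → 'x'
j=5: add t[5]='k' → 'xk'
j=7: add t[7]='v' → 'xkv'
j=9: add t[1]='d' → 'xkvd'
j=11: add t[3]='x' → 'xkvdx'

xkvdx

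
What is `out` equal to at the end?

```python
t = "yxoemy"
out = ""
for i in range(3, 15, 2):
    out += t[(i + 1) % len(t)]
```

'myomyo'

i=3: add t[4]='m' → 'm'
i=5: add t[0]='y' → 'my'
i=7: add t[2]='o' → 'myo'
i=9: add t[4]='m' → 'myom'
i=11: add t[0]='y' → 'myomy'
i=13: add t[2]='o' → 'myomyo'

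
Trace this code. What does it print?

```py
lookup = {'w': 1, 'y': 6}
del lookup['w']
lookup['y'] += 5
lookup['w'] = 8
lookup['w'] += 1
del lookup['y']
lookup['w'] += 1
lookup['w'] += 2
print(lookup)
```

{'w': 12}

del 'w' → {'y': 6}
lookup['y'] = 6+5 = 11 → {'y': 11}
lookup['w'] = 8 → {'y': 11, 'w': 8}
lookup['w'] = 8+1 = 9 → {'y': 11, 'w': 9}
del 'y' → {'w': 9}
lookup['w'] = 9+1 = 10 → {'w': 10}
lookup['w'] = 10+2 = 12 → {'w': 12}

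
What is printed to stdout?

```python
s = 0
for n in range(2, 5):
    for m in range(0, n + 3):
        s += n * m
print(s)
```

n=2,m=0: s = 0+0 = 0
n=2,m=1: s = 0+2 = 2
n=2,m=2: s = 2+4 = 6
n=2,m=3: s = 6+6 = 12
n=2,m=4: s = 12+8 = 20
n=3,m=0: s = 20+0 = 20
n=3,m=1: s = 20+3 = 23
n=3,m=2: s = 23+6 = 29
n=3,m=3: s = 29+9 = 38
n=3,m=4: s = 38+12 = 50
n=3,m=5: s = 50+15 = 65
n=4,m=0: s = 65+0 = 65
n=4,m=1: s = 65+4 = 69
n=4,m=2: s = 69+8 = 77
n=4,m=3: s = 77+12 = 89
n=4,m=4: s = 89+16 = 105
n=4,m=5: s = 105+20 = 125
n=4,m=6: s = 125+24 = 149

149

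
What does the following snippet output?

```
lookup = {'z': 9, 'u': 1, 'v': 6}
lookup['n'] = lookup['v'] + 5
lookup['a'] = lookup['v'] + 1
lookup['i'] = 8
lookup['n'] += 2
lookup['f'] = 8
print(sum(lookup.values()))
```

52

lookup['n'] = lookup['v']+5 = 11 → {'z': 9, 'u': 1, 'v': 6, 'n': 11}
lookup['a'] = lookup['v']+1 = 7 → {'z': 9, 'u': 1, 'v': 6, 'n': 11, 'a': 7}
lookup['i'] = 8 → {'z': 9, 'u': 1, 'v': 6, 'n': 11, 'a': 7, 'i': 8}
lookup['n'] = 11+2 = 13 → {'z': 9, 'u': 1, 'v': 6, 'n': 13, 'a': 7, 'i': 8}
lookup['f'] = 8 → {'z': 9, 'u': 1, 'v': 6, 'n': 13, 'a': 7, 'i': 8, 'f': 8}
sum of values = 52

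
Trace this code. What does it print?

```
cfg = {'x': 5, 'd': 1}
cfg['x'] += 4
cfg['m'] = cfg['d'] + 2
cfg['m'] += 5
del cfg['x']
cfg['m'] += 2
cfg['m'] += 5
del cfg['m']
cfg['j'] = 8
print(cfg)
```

{'d': 1, 'j': 8}

cfg['x'] = 5+4 = 9 → {'x': 9, 'd': 1}
cfg['m'] = cfg['d']+2 = 3 → {'x': 9, 'd': 1, 'm': 3}
cfg['m'] = 3+5 = 8 → {'x': 9, 'd': 1, 'm': 8}
del 'x' → {'d': 1, 'm': 8}
cfg['m'] = 8+2 = 10 → {'d': 1, 'm': 10}
cfg['m'] = 10+5 = 15 → {'d': 1, 'm': 15}
del 'm' → {'d': 1}
cfg['j'] = 8 → {'d': 1, 'j': 8}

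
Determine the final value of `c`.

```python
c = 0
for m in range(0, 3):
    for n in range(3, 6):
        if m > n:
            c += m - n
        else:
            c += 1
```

9

m=0,n=3: not 0>3, c = 0+1 = 1
m=0,n=4: not 0>4, c = 1+1 = 2
m=0,n=5: not 0>5, c = 2+1 = 3
m=1,n=3: not 1>3, c = 3+1 = 4
m=1,n=4: not 1>4, c = 4+1 = 5
m=1,n=5: not 1>5, c = 5+1 = 6
m=2,n=3: not 2>3, c = 6+1 = 7
m=2,n=4: not 2>4, c = 7+1 = 8
m=2,n=5: not 2>5, c = 8+1 = 9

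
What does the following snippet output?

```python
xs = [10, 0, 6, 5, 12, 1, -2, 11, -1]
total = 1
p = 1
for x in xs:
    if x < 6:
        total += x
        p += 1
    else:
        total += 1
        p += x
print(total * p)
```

x=10: not <6, total = 1+1 = 2; p=11
x=0: <6, total = 2+0 = 2; p=12
x=6: not <6, total = 2+1 = 3; p=18
x=5: <6, total = 3+5 = 8; p=19
x=12: not <6, total = 8+1 = 9; p=31
x=1: <6, total = 9+1 = 10; p=32
x=-2: <6, total = 10+(-2) = 8; p=33
x=11: not <6, total = 8+1 = 9; p=44
x=-1: <6, total = 9+(-1) = 8; p=45
total*p = 8*45 = 360

360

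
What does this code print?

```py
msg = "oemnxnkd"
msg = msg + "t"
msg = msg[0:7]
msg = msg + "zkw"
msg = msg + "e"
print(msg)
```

+ 't' → 'oemnxnkdt'
slice [0:7] → 'oemnxnk'
+ 'zkw' → 'oemnxnkzkw'
+ 'e' → 'oemnxnkzkwe'

oemnxnkzkwe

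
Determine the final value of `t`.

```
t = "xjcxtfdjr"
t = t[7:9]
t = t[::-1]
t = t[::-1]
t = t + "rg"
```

'jrrg'

slice [7:9] → 'jr'
reverse → 'rj'
reverse → 'jr'
+ 'rg' → 'jrrg'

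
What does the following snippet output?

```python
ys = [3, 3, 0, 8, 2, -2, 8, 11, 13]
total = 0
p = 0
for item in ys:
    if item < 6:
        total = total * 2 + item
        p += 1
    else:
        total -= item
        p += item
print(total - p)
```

-35

item=3: <6, total = 0*2+3 = 3; p=1
item=3: <6, total = 3*2+3 = 9; p=2
item=0: <6, total = 9*2+0 = 18; p=3
item=8: not <6, total = 18-8 = 10; p=11
item=2: <6, total = 10*2+2 = 22; p=12
item=-2: <6, total = 22*2+(-2) = 42; p=13
item=8: not <6, total = 42-8 = 34; p=21
item=11: not <6, total = 34-11 = 23; p=32
item=13: not <6, total = 23-13 = 10; p=45
total-p = 10-45 = -35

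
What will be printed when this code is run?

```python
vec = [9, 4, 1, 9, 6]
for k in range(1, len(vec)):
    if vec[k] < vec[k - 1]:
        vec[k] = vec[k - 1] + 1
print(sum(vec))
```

k=1: 4<9, vec[1] = 9+1 = 10 → [9, 10, 1, 9, 6]
k=2: 1<10, vec[2] = 10+1 = 11 → [9, 10, 11, 9, 6]
k=3: 9<11, vec[3] = 11+1 = 12 → [9, 10, 11, 12, 6]
k=4: 6<12, vec[4] = 12+1 = 13 → [9, 10, 11, 12, 13]
sum = 55

55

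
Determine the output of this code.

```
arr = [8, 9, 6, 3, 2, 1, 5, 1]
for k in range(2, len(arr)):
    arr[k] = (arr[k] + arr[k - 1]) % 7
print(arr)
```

k=2: arr[2] = (6+9)%7 = 1 → [8, 9, 1, 3, 2, 1, 5, 1]
k=3: arr[3] = (3+1)%7 = 4 → [8, 9, 1, 4, 2, 1, 5, 1]
k=4: arr[4] = (2+4)%7 = 6 → [8, 9, 1, 4, 6, 1, 5, 1]
k=5: arr[5] = (1+6)%7 = 0 → [8, 9, 1, 4, 6, 0, 5, 1]
k=6: arr[6] = (5+0)%7 = 5 → [8, 9, 1, 4, 6, 0, 5, 1]
k=7: arr[7] = (1+5)%7 = 6 → [8, 9, 1, 4, 6, 0, 5, 6]

[8, 9, 1, 4, 6, 0, 5, 6]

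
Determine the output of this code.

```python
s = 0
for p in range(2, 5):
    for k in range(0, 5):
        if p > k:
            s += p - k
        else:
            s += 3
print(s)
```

37

p=2,k=0: 2>0, s = 0+2 = 2
p=2,k=1: 2>1, s = 2+1 = 3
p=2,k=2: not 2>2, s = 3+3 = 6
p=2,k=3: not 2>3, s = 6+3 = 9
p=2,k=4: not 2>4, s = 9+3 = 12
p=3,k=0: 3>0, s = 12+3 = 15
p=3,k=1: 3>1, s = 15+2 = 17
p=3,k=2: 3>2, s = 17+1 = 18
p=3,k=3: not 3>3, s = 18+3 = 21
p=3,k=4: not 3>4, s = 21+3 = 24
p=4,k=0: 4>0, s = 24+4 = 28
p=4,k=1: 4>1, s = 28+3 = 31
p=4,k=2: 4>2, s = 31+2 = 33
p=4,k=3: 4>3, s = 33+1 = 34
p=4,k=4: not 4>4, s = 34+3 = 37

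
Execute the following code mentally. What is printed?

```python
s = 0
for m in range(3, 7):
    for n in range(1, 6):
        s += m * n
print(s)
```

270

m=3,n=1: s = 0+3 = 3
m=3,n=2: s = 3+6 = 9
m=3,n=3: s = 9+9 = 18
m=3,n=4: s = 18+12 = 30
m=3,n=5: s = 30+15 = 45
m=4,n=1: s = 45+4 = 49
m=4,n=2: s = 49+8 = 57
m=4,n=3: s = 57+12 = 69
m=4,n=4: s = 69+16 = 85
m=4,n=5: s = 85+20 = 105
m=5,n=1: s = 105+5 = 110
m=5,n=2: s = 110+10 = 120
m=5,n=3: s = 120+15 = 135
m=5,n=4: s = 135+20 = 155
m=5,n=5: s = 155+25 = 180
m=6,n=1: s = 180+6 = 186
m=6,n=2: s = 186+12 = 198
m=6,n=3: s = 198+18 = 216
m=6,n=4: s = 216+24 = 240
m=6,n=5: s = 240+30 = 270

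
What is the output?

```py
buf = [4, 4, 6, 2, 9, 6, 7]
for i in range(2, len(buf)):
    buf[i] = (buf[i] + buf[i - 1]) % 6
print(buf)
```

i=2: buf[2] = (6+4)%6 = 4 → [4, 4, 4, 2, 9, 6, 7]
i=3: buf[3] = (2+4)%6 = 0 → [4, 4, 4, 0, 9, 6, 7]
i=4: buf[4] = (9+0)%6 = 3 → [4, 4, 4, 0, 3, 6, 7]
i=5: buf[5] = (6+3)%6 = 3 → [4, 4, 4, 0, 3, 3, 7]
i=6: buf[6] = (7+3)%6 = 4 → [4, 4, 4, 0, 3, 3, 4]

[4, 4, 4, 0, 3, 3, 4]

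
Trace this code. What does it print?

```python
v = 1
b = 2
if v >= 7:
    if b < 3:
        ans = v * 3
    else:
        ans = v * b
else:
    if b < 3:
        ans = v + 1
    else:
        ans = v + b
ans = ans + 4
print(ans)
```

v=1, b=2
v >= 7 is False; b < 3 is True
→ ans = v + 1 = 2
ans = 2+4 = 6

6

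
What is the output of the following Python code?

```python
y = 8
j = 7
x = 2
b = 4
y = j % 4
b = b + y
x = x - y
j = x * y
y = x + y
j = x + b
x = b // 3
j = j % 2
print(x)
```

2

y = 7%4 = 3
b = 4+3 = 7
x = 2-3 = -1
j = (-1)*3 = -3
y = (-1)+3 = 2
j = (-1)+7 = 6
x = 7//3 = 2
j = 6%2 = 0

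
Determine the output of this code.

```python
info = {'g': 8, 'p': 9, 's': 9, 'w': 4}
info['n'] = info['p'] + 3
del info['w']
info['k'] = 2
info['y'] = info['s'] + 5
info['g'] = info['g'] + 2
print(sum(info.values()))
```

56

info['n'] = info['p']+3 = 12 → {'g': 8, 'p': 9, 's': 9, 'w': 4, 'n': 12}
del 'w' → {'g': 8, 'p': 9, 's': 9, 'n': 12}
info['k'] = 2 → {'g': 8, 'p': 9, 's': 9, 'n': 12, 'k': 2}
info['y'] = info['s']+5 = 14 → {'g': 8, 'p': 9, 's': 9, 'n': 12, 'k': 2, 'y': 14}
info['g'] = info['g']+2 = 10 → {'g': 10, 'p': 9, 's': 9, 'n': 12, 'k': 2, 'y': 14}
sum of values = 56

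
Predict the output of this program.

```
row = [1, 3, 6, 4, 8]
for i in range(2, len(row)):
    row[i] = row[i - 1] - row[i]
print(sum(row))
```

i=2: row[2] = 3-6 = -3 → [1, 3, -3, 4, 8]
i=3: row[3] = (-3)-4 = -7 → [1, 3, -3, -7, 8]
i=4: row[4] = (-7)-8 = -15 → [1, 3, -3, -7, -15]
sum = -21

-21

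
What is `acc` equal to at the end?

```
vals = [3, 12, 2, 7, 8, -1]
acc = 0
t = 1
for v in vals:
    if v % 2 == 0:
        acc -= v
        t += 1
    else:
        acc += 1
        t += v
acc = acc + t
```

-6

v=3: not even, acc = 0+1 = 1; t=4
v=12: even, acc = 1-12 = -11; t=5
v=2: even, acc = (-11)-2 = -13; t=6
v=7: not even, acc = (-13)+1 = -12; t=13
v=8: even, acc = (-12)-8 = -20; t=14
v=-1: not even, acc = (-20)+1 = -19; t=13
acc+t = (-19)+13 = -6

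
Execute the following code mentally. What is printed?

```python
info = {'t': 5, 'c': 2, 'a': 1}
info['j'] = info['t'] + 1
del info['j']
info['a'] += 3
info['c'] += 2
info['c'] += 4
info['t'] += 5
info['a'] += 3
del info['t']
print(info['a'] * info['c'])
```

56

info['j'] = info['t']+1 = 6 → {'t': 5, 'c': 2, 'a': 1, 'j': 6}
del 'j' → {'t': 5, 'c': 2, 'a': 1}
info['a'] = 1+3 = 4 → {'t': 5, 'c': 2, 'a': 4}
info['c'] = 2+2 = 4 → {'t': 5, 'c': 4, 'a': 4}
info['c'] = 4+4 = 8 → {'t': 5, 'c': 8, 'a': 4}
info['t'] = 5+5 = 10 → {'t': 10, 'c': 8, 'a': 4}
info['a'] = 4+3 = 7 → {'t': 10, 'c': 8, 'a': 7}
del 't' → {'c': 8, 'a': 7}
info['a']*info['c'] = 7*8 = 56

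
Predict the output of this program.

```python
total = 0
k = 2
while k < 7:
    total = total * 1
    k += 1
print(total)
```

k=2: total = 0*1 = 0
k=3: total = 0*1 = 0
k=4: total = 0*1 = 0
k=5: total = 0*1 = 0
k=6: total = 0*1 = 0

0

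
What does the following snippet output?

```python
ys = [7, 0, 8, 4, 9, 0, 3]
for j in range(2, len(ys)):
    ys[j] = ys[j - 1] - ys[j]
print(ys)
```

j=2: ys[2] = 0-8 = -8 → [7, 0, -8, 4, 9, 0, 3]
j=3: ys[3] = (-8)-4 = -12 → [7, 0, -8, -12, 9, 0, 3]
j=4: ys[4] = (-12)-9 = -21 → [7, 0, -8, -12, -21, 0, 3]
j=5: ys[5] = (-21)-0 = -21 → [7, 0, -8, -12, -21, -21, 3]
j=6: ys[6] = (-21)-3 = -24 → [7, 0, -8, -12, -21, -21, -24]

[7, 0, -8, -12, -21, -21, -24]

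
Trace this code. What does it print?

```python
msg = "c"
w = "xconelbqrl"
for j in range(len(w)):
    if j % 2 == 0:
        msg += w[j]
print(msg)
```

cxoebr

j=0: add 'x' → 'cx'
j=1: skip
j=2: add 'o' → 'cxo'
j=3: skip
j=4: add 'e' → 'cxoe'
j=5: skip
j=6: add 'b' → 'cxoeb'
j=7: skip
j=8: add 'r' → 'cxoebr'
j=9: skip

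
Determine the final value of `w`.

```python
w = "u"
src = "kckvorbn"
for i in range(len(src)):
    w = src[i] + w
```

i=0: prepend 'k' → 'ku'
i=1: prepend 'c' → 'cku'
i=2: prepend 'k' → 'kcku'
i=3: prepend 'v' → 'vkcku'
i=4: prepend 'o' → 'ovkcku'
i=5: prepend 'r' → 'rovkcku'
i=6: prepend 'b' → 'brovkcku'
i=7: prepend 'n' → 'nbrovkcku'

'nbrovkcku'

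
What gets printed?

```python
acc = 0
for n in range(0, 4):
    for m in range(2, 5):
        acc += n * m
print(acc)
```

n=0,m=2: acc = 0+0 = 0
n=0,m=3: acc = 0+0 = 0
n=0,m=4: acc = 0+0 = 0
n=1,m=2: acc = 0+2 = 2
n=1,m=3: acc = 2+3 = 5
n=1,m=4: acc = 5+4 = 9
n=2,m=2: acc = 9+4 = 13
n=2,m=3: acc = 13+6 = 19
n=2,m=4: acc = 19+8 = 27
n=3,m=2: acc = 27+6 = 33
n=3,m=3: acc = 33+9 = 42
n=3,m=4: acc = 42+12 = 54

54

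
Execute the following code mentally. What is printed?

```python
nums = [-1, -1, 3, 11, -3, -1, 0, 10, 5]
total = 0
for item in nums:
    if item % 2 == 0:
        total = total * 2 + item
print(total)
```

item=-1: not even
item=-1: not even
item=3: not even
item=11: not even
item=-3: not even
item=-1: not even
item=0: even, total = 0*2+0 = 0
item=10: even, total = 0*2+10 = 10
item=5: not even

10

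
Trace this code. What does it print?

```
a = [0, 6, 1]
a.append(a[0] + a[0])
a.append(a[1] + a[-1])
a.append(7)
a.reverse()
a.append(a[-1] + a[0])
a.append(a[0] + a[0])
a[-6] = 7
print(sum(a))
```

48

append a[0]+a[0] = 0+0 = 0 → [0, 6, 1, 0]
append a[1]+a[-1] = 6+0 = 6 → [0, 6, 1, 0, 6]
append 7 → [0, 6, 1, 0, 6, 7]
reverse → [7, 6, 0, 1, 6, 0]
append a[-1]+a[0] = 0+7 = 7 → [7, 6, 0, 1, 6, 0, 7]
append a[0]+a[0] = 7+7 = 14 → [7, 6, 0, 1, 6, 0, 7, 14]
a[-6] = 7 → [7, 6, 7, 1, 6, 0, 7, 14]
sum = 48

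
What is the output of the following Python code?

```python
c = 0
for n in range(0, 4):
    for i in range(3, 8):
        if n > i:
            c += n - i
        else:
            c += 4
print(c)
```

n=0,i=3: not 0>3, c = 0+4 = 4
n=0,i=4: not 0>4, c = 4+4 = 8
n=0,i=5: not 0>5, c = 8+4 = 12
n=0,i=6: not 0>6, c = 12+4 = 16
n=0,i=7: not 0>7, c = 16+4 = 20
n=1,i=3: not 1>3, c = 20+4 = 24
n=1,i=4: not 1>4, c = 24+4 = 28
n=1,i=5: not 1>5, c = 28+4 = 32
n=1,i=6: not 1>6, c = 32+4 = 36
n=1,i=7: not 1>7, c = 36+4 = 40
n=2,i=3: not 2>3, c = 40+4 = 44
n=2,i=4: not 2>4, c = 44+4 = 48
n=2,i=5: not 2>5, c = 48+4 = 52
n=2,i=6: not 2>6, c = 52+4 = 56
n=2,i=7: not 2>7, c = 56+4 = 60
n=3,i=3: not 3>3, c = 60+4 = 64
n=3,i=4: not 3>4, c = 64+4 = 68
n=3,i=5: not 3>5, c = 68+4 = 72
n=3,i=6: not 3>6, c = 72+4 = 76
n=3,i=7: not 3>7, c = 76+4 = 80

80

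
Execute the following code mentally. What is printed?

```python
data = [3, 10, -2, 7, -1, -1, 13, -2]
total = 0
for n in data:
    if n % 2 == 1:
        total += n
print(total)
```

n=3: odd, total = 0+3 = 3
n=10: not odd
n=-2: not odd
n=7: odd, total = 3+7 = 10
n=-1: odd, total = 10+(-1) = 9
n=-1: odd, total = 9+(-1) = 8
n=13: odd, total = 8+13 = 21
n=-2: not odd

21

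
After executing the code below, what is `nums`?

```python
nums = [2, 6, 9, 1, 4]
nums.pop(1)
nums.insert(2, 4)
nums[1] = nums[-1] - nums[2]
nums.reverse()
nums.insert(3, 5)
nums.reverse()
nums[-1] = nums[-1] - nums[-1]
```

pop(1) removes 6 → [2, 9, 1, 4]
insert 4 at 2 → [2, 9, 4, 1, 4]
nums[1] = nums[-1]-nums[2] = 4-4 = 0 → [2, 0, 4, 1, 4]
reverse → [4, 1, 4, 0, 2]
insert 5 at 3 → [4, 1, 4, 5, 0, 2]
reverse → [2, 0, 5, 4, 1, 4]
nums[-1] = nums[-1]-nums[-1] = 4-4 = 0 → [2, 0, 5, 4, 1, 0]

[2, 0, 5, 4, 1, 0]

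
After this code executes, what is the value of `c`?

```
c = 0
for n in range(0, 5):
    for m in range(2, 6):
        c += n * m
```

n=0,m=2: c = 0+0 = 0
n=0,m=3: c = 0+0 = 0
n=0,m=4: c = 0+0 = 0
n=0,m=5: c = 0+0 = 0
n=1,m=2: c = 0+2 = 2
n=1,m=3: c = 2+3 = 5
n=1,m=4: c = 5+4 = 9
n=1,m=5: c = 9+5 = 14
n=2,m=2: c = 14+4 = 18
n=2,m=3: c = 18+6 = 24
n=2,m=4: c = 24+8 = 32
n=2,m=5: c = 32+10 = 42
n=3,m=2: c = 42+6 = 48
n=3,m=3: c = 48+9 = 57
n=3,m=4: c = 57+12 = 69
n=3,m=5: c = 69+15 = 84
n=4,m=2: c = 84+8 = 92
n=4,m=3: c = 92+12 = 104
n=4,m=4: c = 104+16 = 120
n=4,m=5: c = 120+20 = 140

140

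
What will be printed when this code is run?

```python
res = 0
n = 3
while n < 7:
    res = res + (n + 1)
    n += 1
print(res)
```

22

n=3: res = 0+4 = 4
n=4: res = 4+5 = 9
n=5: res = 9+6 = 15
n=6: res = 15+7 = 22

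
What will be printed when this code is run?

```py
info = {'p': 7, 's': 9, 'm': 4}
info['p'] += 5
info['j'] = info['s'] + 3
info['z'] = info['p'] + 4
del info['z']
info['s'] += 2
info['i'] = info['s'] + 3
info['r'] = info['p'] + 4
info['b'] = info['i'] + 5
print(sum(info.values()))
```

88

info['p'] = 7+5 = 12 → {'p': 12, 's': 9, 'm': 4}
info['j'] = info['s']+3 = 12 → {'p': 12, 's': 9, 'm': 4, 'j': 12}
info['z'] = info['p']+4 = 16 → {'p': 12, 's': 9, 'm': 4, 'j': 12, 'z': 16}
del 'z' → {'p': 12, 's': 9, 'm': 4, 'j': 12}
info['s'] = 9+2 = 11 → {'p': 12, 's': 11, 'm': 4, 'j': 12}
info['i'] = info['s']+3 = 14 → {'p': 12, 's': 11, 'm': 4, 'j': 12, 'i': 14}
info['r'] = info['p']+4 = 16 → {'p': 12, 's': 11, 'm': 4, 'j': 12, 'i': 14, 'r': 16}
info['b'] = info['i']+5 = 19 → {'p': 12, 's': 11, 'm': 4, 'j': 12, 'i': 14, 'r': 16, 'b': 19}
sum of values = 88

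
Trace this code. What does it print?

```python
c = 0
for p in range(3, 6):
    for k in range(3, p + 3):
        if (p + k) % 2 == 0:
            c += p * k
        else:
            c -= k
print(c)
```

117

p=3,k=3: even sum, c = 0+9 = 9
p=3,k=4: odd sum, c = 9-4 = 5
p=3,k=5: even sum, c = 5+15 = 20
p=4,k=3: odd sum, c = 20-3 = 17
p=4,k=4: even sum, c = 17+16 = 33
p=4,k=5: odd sum, c = 33-5 = 28
p=4,k=6: even sum, c = 28+24 = 52
p=5,k=3: even sum, c = 52+15 = 67
p=5,k=4: odd sum, c = 67-4 = 63
p=5,k=5: even sum, c = 63+25 = 88
p=5,k=6: odd sum, c = 88-6 = 82
p=5,k=7: even sum, c = 82+35 = 117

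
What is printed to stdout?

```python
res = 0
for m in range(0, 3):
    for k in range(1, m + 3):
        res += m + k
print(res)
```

m=0,k=1: res = 0+1 = 1
m=0,k=2: res = 1+2 = 3
m=1,k=1: res = 3+2 = 5
m=1,k=2: res = 5+3 = 8
m=1,k=3: res = 8+4 = 12
m=2,k=1: res = 12+3 = 15
m=2,k=2: res = 15+4 = 19
m=2,k=3: res = 19+5 = 24
m=2,k=4: res = 24+6 = 30

30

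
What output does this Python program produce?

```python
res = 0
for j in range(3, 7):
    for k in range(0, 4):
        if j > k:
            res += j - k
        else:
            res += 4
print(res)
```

j=3,k=0: 3>0, res = 0+3 = 3
j=3,k=1: 3>1, res = 3+2 = 5
j=3,k=2: 3>2, res = 5+1 = 6
j=3,k=3: not 3>3, res = 6+4 = 10
j=4,k=0: 4>0, res = 10+4 = 14
j=4,k=1: 4>1, res = 14+3 = 17
j=4,k=2: 4>2, res = 17+2 = 19
j=4,k=3: 4>3, res = 19+1 = 20
j=5,k=0: 5>0, res = 20+5 = 25
j=5,k=1: 5>1, res = 25+4 = 29
j=5,k=2: 5>2, res = 29+3 = 32
j=5,k=3: 5>3, res = 32+2 = 34
j=6,k=0: 6>0, res = 34+6 = 40
j=6,k=1: 6>1, res = 40+5 = 45
j=6,k=2: 6>2, res = 45+4 = 49
j=6,k=3: 6>3, res = 49+3 = 52

52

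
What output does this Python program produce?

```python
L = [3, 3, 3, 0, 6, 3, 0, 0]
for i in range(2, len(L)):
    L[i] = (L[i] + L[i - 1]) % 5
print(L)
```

i=2: L[2] = (3+3)%5 = 1 → [3, 3, 1, 0, 6, 3, 0, 0]
i=3: L[3] = (0+1)%5 = 1 → [3, 3, 1, 1, 6, 3, 0, 0]
i=4: L[4] = (6+1)%5 = 2 → [3, 3, 1, 1, 2, 3, 0, 0]
i=5: L[5] = (3+2)%5 = 0 → [3, 3, 1, 1, 2, 0, 0, 0]
i=6: L[6] = (0+0)%5 = 0 → [3, 3, 1, 1, 2, 0, 0, 0]
i=7: L[7] = (0+0)%5 = 0 → [3, 3, 1, 1, 2, 0, 0, 0]

[3, 3, 1, 1, 2, 0, 0, 0]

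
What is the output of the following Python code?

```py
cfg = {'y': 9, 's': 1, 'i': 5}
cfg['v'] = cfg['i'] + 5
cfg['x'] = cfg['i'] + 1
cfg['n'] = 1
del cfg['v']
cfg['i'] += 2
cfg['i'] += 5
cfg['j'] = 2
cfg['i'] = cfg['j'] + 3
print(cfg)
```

{'y': 9, 's': 1, 'i': 5, 'x': 6, 'n': 1, 'j': 2}

cfg['v'] = cfg['i']+5 = 10 → {'y': 9, 's': 1, 'i': 5, 'v': 10}
cfg['x'] = cfg['i']+1 = 6 → {'y': 9, 's': 1, 'i': 5, 'v': 10, 'x': 6}
cfg['n'] = 1 → {'y': 9, 's': 1, 'i': 5, 'v': 10, 'x': 6, 'n': 1}
del 'v' → {'y': 9, 's': 1, 'i': 5, 'x': 6, 'n': 1}
cfg['i'] = 5+2 = 7 → {'y': 9, 's': 1, 'i': 7, 'x': 6, 'n': 1}
cfg['i'] = 7+5 = 12 → {'y': 9, 's': 1, 'i': 12, 'x': 6, 'n': 1}
cfg['j'] = 2 → {'y': 9, 's': 1, 'i': 12, 'x': 6, 'n': 1, 'j': 2}
cfg['i'] = cfg['j']+3 = 5 → {'y': 9, 's': 1, 'i': 5, 'x': 6, 'n': 1, 'j': 2}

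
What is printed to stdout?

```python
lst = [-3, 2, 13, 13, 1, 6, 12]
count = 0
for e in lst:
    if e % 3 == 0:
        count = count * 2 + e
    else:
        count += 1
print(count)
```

28

e=-3: %3==0, count = 0*2+(-3) = -3
e=2: not %3==0, count = (-3)+1 = -2
e=13: not %3==0, count = (-2)+1 = -1
e=13: not %3==0, count = (-1)+1 = 0
e=1: not %3==0, count = 0+1 = 1
e=6: %3==0, count = 1*2+6 = 8
e=12: %3==0, count = 8*2+12 = 28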